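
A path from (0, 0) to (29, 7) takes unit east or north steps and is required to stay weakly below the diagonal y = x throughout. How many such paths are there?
Number of paths = 6399888

By the reflection principle (André's argument), the number of monotone paths to (29, 7) with n ≤ m that never go above y = x is C(36, 29) − C(36, 30) = 8347680 − 1947792 = 6399888.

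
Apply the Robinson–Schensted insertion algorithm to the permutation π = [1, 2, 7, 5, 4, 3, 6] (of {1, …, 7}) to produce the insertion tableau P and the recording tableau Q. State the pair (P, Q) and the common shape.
P = [1, 2, 3, 6] / [4] / [5] / [7];  Q = [1, 2, 3, 7] / [4] / [5] / [6];  common shape = (4, 1, 1, 1)

Row-insert the values π_1, π_2, … into P one at a time, bumping the leftmost entry strictly greater than the inserted value down to the next row. The recording tableau Q records, in position (i, j), the step at which that cell was added to P.
  Insert 1 (step 1): P = [1];  Q = [1]
  Insert 2 (step 2): P = [1, 2];  Q = [1, 2]
  Insert 7 (step 3): P = [1, 2, 7];  Q = [1, 2, 3]
  Insert 5 (step 4): P = [1, 2, 5] / [7];  Q = [1, 2, 3] / [4]
  Insert 4 (step 5): P = [1, 2, 4] / [5] / [7];  Q = [1, 2, 3] / [4] / [5]
  Insert 3 (step 6): P = [1, 2, 3] / [4] / [5] / [7];  Q = [1, 2, 3] / [4] / [5] / [6]
  Insert 6 (step 7): P = [1, 2, 3, 6] / [4] / [5] / [7];  Q = [1, 2, 3, 7] / [4] / [5] / [6]
Final shape: (4, 1, 1, 1).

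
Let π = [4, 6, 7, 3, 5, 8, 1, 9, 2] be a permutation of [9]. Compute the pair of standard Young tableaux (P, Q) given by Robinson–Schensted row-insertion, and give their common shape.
P = [1, 2, 7, 8, 9] / [3, 5] / [4, 6];  Q = [1, 2, 3, 6, 8] / [4, 5] / [7, 9];  common shape = (5, 2, 2)

Row-insert the values π_1, π_2, … into P one at a time, bumping the leftmost entry strictly greater than the inserted value down to the next row. The recording tableau Q records, in position (i, j), the step at which that cell was added to P.
  Insert 4 (step 1): P = [4];  Q = [1]
  Insert 6 (step 2): P = [4, 6];  Q = [1, 2]
  Insert 7 (step 3): P = [4, 6, 7];  Q = [1, 2, 3]
  Insert 3 (step 4): P = [3, 6, 7] / [4];  Q = [1, 2, 3] / [4]
  Insert 5 (step 5): P = [3, 5, 7] / [4, 6];  Q = [1, 2, 3] / [4, 5]
  Insert 8 (step 6): P = [3, 5, 7, 8] / [4, 6];  Q = [1, 2, 3, 6] / [4, 5]
  Insert 1 (step 7): P = [1, 5, 7, 8] / [3, 6] / [4];  Q = [1, 2, 3, 6] / [4, 5] / [7]
  Insert 9 (step 8): P = [1, 5, 7, 8, 9] / [3, 6] / [4];  Q = [1, 2, 3, 6, 8] / [4, 5] / [7]
  Insert 2 (step 9): P = [1, 2, 7, 8, 9] / [3, 5] / [4, 6];  Q = [1, 2, 3, 6, 8] / [4, 5] / [7, 9]
Final shape: (5, 2, 2).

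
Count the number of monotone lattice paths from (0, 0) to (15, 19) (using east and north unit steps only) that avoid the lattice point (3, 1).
Number of paths = 1509994620

Total paths from (0, 0) to (15, 19): C(34, 15) = 1855967520. Paths through (3, 1): (paths (0, 0) → (3, 1)) × (paths (3, 1) → (15, 19)) = C(4, 3) · C(30, 12) = 4 · 86493225 = 345972900. Avoidance count = 1855967520 − 345972900 = 1509994620.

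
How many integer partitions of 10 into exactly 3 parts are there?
p(10, 3 parts) = 8

Partitions of n into exactly k parts ↔ partitions of n − k into at most k parts (subtract 1 from each part). For n = 10, k = 3, the partitions are: 8+1+1, 7+2+1, 6+3+1, 6+2+2, 5+4+1, 5+3+2, 4+4+2, 4+3+3. Count = 8.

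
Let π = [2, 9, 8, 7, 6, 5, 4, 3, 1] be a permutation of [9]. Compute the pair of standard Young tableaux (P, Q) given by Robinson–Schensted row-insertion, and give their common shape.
P = [1, 3] / [2] / [4] / [5] / [6] / [7] / [8] / [9];  Q = [1, 2] / [3] / [4] / [5] / [6] / [7] / [8] / [9];  common shape = (2, 1, 1, 1, 1, 1, 1, 1)

Row-insert the values π_1, π_2, … into P one at a time, bumping the leftmost entry strictly greater than the inserted value down to the next row. The recording tableau Q records, in position (i, j), the step at which that cell was added to P.
  Insert 2 (step 1): P = [2];  Q = [1]
  Insert 9 (step 2): P = [2, 9];  Q = [1, 2]
  Insert 8 (step 3): P = [2, 8] / [9];  Q = [1, 2] / [3]
  Insert 7 (step 4): P = [2, 7] / [8] / [9];  Q = [1, 2] / [3] / [4]
  Insert 6 (step 5): P = [2, 6] / [7] / [8] / [9];  Q = [1, 2] / [3] / [4] / [5]
  Insert 5 (step 6): P = [2, 5] / [6] / [7] / [8] / [9];  Q = [1, 2] / [3] / [4] / [5] / [6]
  Insert 4 (step 7): P = [2, 4] / [5] / [6] / [7] / [8] / [9];  Q = [1, 2] / [3] / [4] / [5] / [6] / [7]
  Insert 3 (step 8): P = [2, 3] / [4] / [5] / [6] / [7] / [8] / [9];  Q = [1, 2] / [3] / [4] / [5] / [6] / [7] / [8]
  Insert 1 (step 9): P = [1, 3] / [2] / [4] / [5] / [6] / [7] / [8] / [9];  Q = [1, 2] / [3] / [4] / [5] / [6] / [7] / [8] / [9]
Final shape: (2, 1, 1, 1, 1, 1, 1, 1).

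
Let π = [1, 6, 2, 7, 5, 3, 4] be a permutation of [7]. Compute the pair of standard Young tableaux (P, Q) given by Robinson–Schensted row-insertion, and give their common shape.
P = [1, 2, 3, 4] / [5, 7] / [6];  Q = [1, 2, 4, 7] / [3, 5] / [6];  common shape = (4, 2, 1)

Row-insert the values π_1, π_2, … into P one at a time, bumping the leftmost entry strictly greater than the inserted value down to the next row. The recording tableau Q records, in position (i, j), the step at which that cell was added to P.
  Insert 1 (step 1): P = [1];  Q = [1]
  Insert 6 (step 2): P = [1, 6];  Q = [1, 2]
  Insert 2 (step 3): P = [1, 2] / [6];  Q = [1, 2] / [3]
  Insert 7 (step 4): P = [1, 2, 7] / [6];  Q = [1, 2, 4] / [3]
  Insert 5 (step 5): P = [1, 2, 5] / [6, 7];  Q = [1, 2, 4] / [3, 5]
  Insert 3 (step 6): P = [1, 2, 3] / [5, 7] / [6];  Q = [1, 2, 4] / [3, 5] / [6]
  Insert 4 (step 7): P = [1, 2, 3, 4] / [5, 7] / [6];  Q = [1, 2, 4, 7] / [3, 5] / [6]
Final shape: (4, 2, 1).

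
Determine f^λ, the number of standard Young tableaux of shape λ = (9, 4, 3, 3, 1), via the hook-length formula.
# SYT of shape (9, 4, 3, 3, 1) = 60279552

Hook-length formula: f^λ = n! / Π hook(c), product over all cells c of the Young diagram. For λ = (9, 4, 3, 3, 1), n = 20 boxes. Hook lengths by row (left-to-right, top-to-bottom): [13, 11, 10, 7, 5, 4, 3, 2, 1]; [7, 5, 4, 1]; [5, 3, 2]; [4, 2, 1]; [1]. Product of hooks = 40360320000. So f^λ = 20! / 40360320000 = 2432902008176640000 / 40360320000 = 60279552.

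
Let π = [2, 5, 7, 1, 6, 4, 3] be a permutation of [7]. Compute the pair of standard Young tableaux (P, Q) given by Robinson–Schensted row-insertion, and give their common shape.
P = [1, 3, 6] / [2, 4] / [5] / [7];  Q = [1, 2, 3] / [4, 5] / [6] / [7];  common shape = (3, 2, 1, 1)

Row-insert the values π_1, π_2, … into P one at a time, bumping the leftmost entry strictly greater than the inserted value down to the next row. The recording tableau Q records, in position (i, j), the step at which that cell was added to P.
  Insert 2 (step 1): P = [2];  Q = [1]
  Insert 5 (step 2): P = [2, 5];  Q = [1, 2]
  Insert 7 (step 3): P = [2, 5, 7];  Q = [1, 2, 3]
  Insert 1 (step 4): P = [1, 5, 7] / [2];  Q = [1, 2, 3] / [4]
  Insert 6 (step 5): P = [1, 5, 6] / [2, 7];  Q = [1, 2, 3] / [4, 5]
  Insert 4 (step 6): P = [1, 4, 6] / [2, 5] / [7];  Q = [1, 2, 3] / [4, 5] / [6]
  Insert 3 (step 7): P = [1, 3, 6] / [2, 4] / [5] / [7];  Q = [1, 2, 3] / [4, 5] / [6] / [7]
Final shape: (3, 2, 1, 1).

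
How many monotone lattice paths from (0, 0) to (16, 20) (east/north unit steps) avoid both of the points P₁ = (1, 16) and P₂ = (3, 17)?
Number of paths = 7307196378

Inclusion–exclusion. Total paths: C(36, 16) = 7307872110. Through P₁: C(17, 1)·C(19, 15) = 65892. Through P₂: C(20, 3)·C(16, 13) = 638400. Since P₁ is strictly southwest of P₂, a monotone path through both must visit P₁ then P₂; paths through both = C(17, 1)·C(3, 2)·C(16, 13) = 28560. Avoid both = 7307872110 − 65892 − 638400 + 28560 = 7307196378.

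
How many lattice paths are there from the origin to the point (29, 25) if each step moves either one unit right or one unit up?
Number of paths = 1683191473897752

A monotone lattice path from (0, 0) to (29, 25) consists of 29 east steps and 25 north steps in some order, so it is determined by which 29 of the 54 steps are east. The count is C(54, 29) = 1683191473897752.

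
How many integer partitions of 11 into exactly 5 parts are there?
p(11, 5 parts) = 10

Partitions of n into exactly k parts ↔ partitions of n − k into at most k parts (subtract 1 from each part). For n = 11, k = 5, the partitions are: 7+1+1+1+1, 6+2+1+1+1, 5+3+1+1+1, 5+2+2+1+1, 4+4+1+1+1, 4+3+2+1+1, 4+2+2+2+1, 3+3+3+1+1, 3+3+2+2+1, 3+2+2+2+2. Count = 10.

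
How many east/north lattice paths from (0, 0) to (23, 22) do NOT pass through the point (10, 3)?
Number of paths = 4017366514200

Total paths from (0, 0) to (23, 22): C(45, 23) = 4116715363800. Paths through (10, 3): (paths (0, 0) → (10, 3)) × (paths (10, 3) → (23, 22)) = C(13, 10) · C(32, 13) = 286 · 347373600 = 99348849600. Avoidance count = 4116715363800 − 99348849600 = 4017366514200.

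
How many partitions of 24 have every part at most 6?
p(24, parts ≤ 6) = 532

Use the recurrence p(n, m) = p(n, m−1) + p(n−m, m): either the largest part is < m (count p(n, m−1)) or the largest part is exactly m (remove one copy of m, count p(n−m, m)). With p(0, ·) = 1 this gives p(24, parts ≤ 6) = 532. (By conjugating Young diagrams, this also counts partitions of 24 into at most 6 parts.)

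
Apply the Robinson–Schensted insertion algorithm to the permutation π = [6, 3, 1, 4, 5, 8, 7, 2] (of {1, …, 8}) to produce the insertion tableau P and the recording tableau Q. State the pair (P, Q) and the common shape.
P = [1, 2, 5, 7] / [3, 4] / [6, 8];  Q = [1, 4, 5, 6] / [2, 7] / [3, 8];  common shape = (4, 2, 2)

Row-insert the values π_1, π_2, … into P one at a time, bumping the leftmost entry strictly greater than the inserted value down to the next row. The recording tableau Q records, in position (i, j), the step at which that cell was added to P.
  Insert 6 (step 1): P = [6];  Q = [1]
  Insert 3 (step 2): P = [3] / [6];  Q = [1] / [2]
  Insert 1 (step 3): P = [1] / [3] / [6];  Q = [1] / [2] / [3]
  Insert 4 (step 4): P = [1, 4] / [3] / [6];  Q = [1, 4] / [2] / [3]
  Insert 5 (step 5): P = [1, 4, 5] / [3] / [6];  Q = [1, 4, 5] / [2] / [3]
  Insert 8 (step 6): P = [1, 4, 5, 8] / [3] / [6];  Q = [1, 4, 5, 6] / [2] / [3]
  Insert 7 (step 7): P = [1, 4, 5, 7] / [3, 8] / [6];  Q = [1, 4, 5, 6] / [2, 7] / [3]
  Insert 2 (step 8): P = [1, 2, 5, 7] / [3, 4] / [6, 8];  Q = [1, 4, 5, 6] / [2, 7] / [3, 8]
Final shape: (4, 2, 2).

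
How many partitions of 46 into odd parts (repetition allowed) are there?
p_odd(46) = 2304

Enumerate partitions using only odd parts via the recurrence o(n, m) = o(n, m−2) + o(n−m, m) over odd m, starting from the largest odd part ≤ n. This gives p_odd(46) = 2304. (Euler's theorem: equals the count of distinct-part partitions.)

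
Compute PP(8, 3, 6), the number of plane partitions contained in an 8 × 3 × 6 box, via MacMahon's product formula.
PP(8, 3, 6) = 614083470

Evaluate the triple product over i = 1..8, j = 1..3, k = 1..6. The factors are (2/1) · (3/2) · (4/3) · (5/4) · (6/5) · (7/6) · (3/2) · (4/3) · … (144 factors total). The numerators and denominators telescope so the product is an integer; carrying out the multiplication exactly gives PP(8, 3, 6) = 614083470.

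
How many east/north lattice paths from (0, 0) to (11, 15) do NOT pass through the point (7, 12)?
Number of paths = 5962580

Total paths from (0, 0) to (11, 15): C(26, 11) = 7726160. Paths through (7, 12): (paths (0, 0) → (7, 12)) × (paths (7, 12) → (11, 15)) = C(19, 7) · C(7, 4) = 50388 · 35 = 1763580. Avoidance count = 7726160 − 1763580 = 5962580.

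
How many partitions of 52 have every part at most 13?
p(52, parts ≤ 13) = 148702

Use the recurrence p(n, m) = p(n, m−1) + p(n−m, m): either the largest part is < m (count p(n, m−1)) or the largest part is exactly m (remove one copy of m, count p(n−m, m)). With p(0, ·) = 1 this gives p(52, parts ≤ 13) = 148702. (By conjugating Young diagrams, this also counts partitions of 52 into at most 13 parts.)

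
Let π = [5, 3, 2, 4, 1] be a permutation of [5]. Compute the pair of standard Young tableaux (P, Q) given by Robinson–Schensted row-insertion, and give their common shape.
P = [1, 4] / [2] / [3] / [5];  Q = [1, 4] / [2] / [3] / [5];  common shape = (2, 1, 1, 1)

Row-insert the values π_1, π_2, … into P one at a time, bumping the leftmost entry strictly greater than the inserted value down to the next row. The recording tableau Q records, in position (i, j), the step at which that cell was added to P.
  Insert 5 (step 1): P = [5];  Q = [1]
  Insert 3 (step 2): P = [3] / [5];  Q = [1] / [2]
  Insert 2 (step 3): P = [2] / [3] / [5];  Q = [1] / [2] / [3]
  Insert 4 (step 4): P = [2, 4] / [3] / [5];  Q = [1, 4] / [2] / [3]
  Insert 1 (step 5): P = [1, 4] / [2] / [3] / [5];  Q = [1, 4] / [2] / [3] / [5]
Final shape: (2, 1, 1, 1).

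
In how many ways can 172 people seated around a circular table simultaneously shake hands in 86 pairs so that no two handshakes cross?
C_86 = 4180080073556524734514695828170907458428751314320

These noncrossing handshakes are counted by the Catalan number C_n = (1/(n + 1)) · C(2n, n). For n = 86: C_86 = (1/87) · C(172, 86) = 363666966399417651902778537050868948883301364345840/87 = 4180080073556524734514695828170907458428751314320.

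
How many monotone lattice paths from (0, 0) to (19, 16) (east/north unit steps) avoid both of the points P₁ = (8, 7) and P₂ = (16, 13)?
Number of paths = 2008314150

Inclusion–exclusion. Total paths: C(35, 19) = 4059928950. Through P₁: C(15, 8)·C(20, 11) = 1080822600. Through P₂: C(29, 16)·C(6, 3) = 1357278300. Since P₁ is strictly southwest of P₂, a monotone path through both must visit P₁ then P₂; paths through both = C(15, 8)·C(14, 8)·C(6, 3) = 386486100. Avoid both = 4059928950 − 1080822600 − 1357278300 + 386486100 = 2008314150.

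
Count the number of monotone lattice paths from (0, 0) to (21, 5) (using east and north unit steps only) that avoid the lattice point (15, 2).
Number of paths = 54356

Total paths from (0, 0) to (21, 5): C(26, 21) = 65780. Paths through (15, 2): (paths (0, 0) → (15, 2)) × (paths (15, 2) → (21, 5)) = C(17, 15) · C(9, 6) = 136 · 84 = 11424. Avoidance count = 65780 − 11424 = 54356.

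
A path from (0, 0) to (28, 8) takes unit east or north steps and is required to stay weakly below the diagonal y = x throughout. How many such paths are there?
Number of paths = 21912660

By the reflection principle (André's argument), the number of monotone paths to (28, 8) with n ≤ m that never go above y = x is C(36, 28) − C(36, 29) = 30260340 − 8347680 = 21912660.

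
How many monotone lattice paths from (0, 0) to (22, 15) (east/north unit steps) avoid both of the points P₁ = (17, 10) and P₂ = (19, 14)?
Number of paths = 4469196240

Inclusion–exclusion. Total paths: C(37, 22) = 9364199760. Through P₁: C(27, 17)·C(10, 5) = 2125943820. Through P₂: C(33, 19)·C(4, 3) = 3275236800. Since P₁ is strictly southwest of P₂, a monotone path through both must visit P₁ then P₂; paths through both = C(27, 17)·C(6, 2)·C(4, 3) = 506177100. Avoid both = 9364199760 − 2125943820 − 3275236800 + 506177100 = 4469196240.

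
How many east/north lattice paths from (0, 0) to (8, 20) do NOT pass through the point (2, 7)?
Number of paths = 2131353

Total paths from (0, 0) to (8, 20): C(28, 8) = 3108105. Paths through (2, 7): (paths (0, 0) → (2, 7)) × (paths (2, 7) → (8, 20)) = C(9, 2) · C(19, 6) = 36 · 27132 = 976752. Avoidance count = 3108105 − 976752 = 2131353.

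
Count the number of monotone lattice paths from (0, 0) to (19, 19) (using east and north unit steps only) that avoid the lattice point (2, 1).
Number of paths = 21732560850

Total paths from (0, 0) to (19, 19): C(38, 19) = 35345263800. Paths through (2, 1): (paths (0, 0) → (2, 1)) × (paths (2, 1) → (19, 19)) = C(3, 2) · C(35, 17) = 3 · 4537567650 = 13612702950. Avoidance count = 35345263800 − 13612702950 = 21732560850.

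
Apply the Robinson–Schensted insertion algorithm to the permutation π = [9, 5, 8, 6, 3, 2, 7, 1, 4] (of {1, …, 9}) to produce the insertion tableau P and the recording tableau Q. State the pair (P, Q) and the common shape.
P = [1, 4, 7] / [2, 6] / [3] / [5] / [8] / [9];  Q = [1, 3, 7] / [2, 9] / [4] / [5] / [6] / [8];  common shape = (3, 2, 1, 1, 1, 1)

Row-insert the values π_1, π_2, … into P one at a time, bumping the leftmost entry strictly greater than the inserted value down to the next row. The recording tableau Q records, in position (i, j), the step at which that cell was added to P.
  Insert 9 (step 1): P = [9];  Q = [1]
  Insert 5 (step 2): P = [5] / [9];  Q = [1] / [2]
  Insert 8 (step 3): P = [5, 8] / [9];  Q = [1, 3] / [2]
  Insert 6 (step 4): P = [5, 6] / [8] / [9];  Q = [1, 3] / [2] / [4]
  Insert 3 (step 5): P = [3, 6] / [5] / [8] / [9];  Q = [1, 3] / [2] / [4] / [5]
  Insert 2 (step 6): P = [2, 6] / [3] / [5] / [8] / [9];  Q = [1, 3] / [2] / [4] / [5] / [6]
  Insert 7 (step 7): P = [2, 6, 7] / [3] / [5] / [8] / [9];  Q = [1, 3, 7] / [2] / [4] / [5] / [6]
  Insert 1 (step 8): P = [1, 6, 7] / [2] / [3] / [5] / [8] / [9];  Q = [1, 3, 7] / [2] / [4] / [5] / [6] / [8]
  Insert 4 (step 9): P = [1, 4, 7] / [2, 6] / [3] / [5] / [8] / [9];  Q = [1, 3, 7] / [2, 9] / [4] / [5] / [6] / [8]
Final shape: (3, 2, 1, 1, 1, 1).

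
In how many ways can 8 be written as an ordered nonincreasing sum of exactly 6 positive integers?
p(8, 6 parts) = 2

Partitions of n into exactly k parts ↔ partitions of n − k into at most k parts (subtract 1 from each part). For n = 8, k = 6, the partitions are: 3+1+1+1+1+1, 2+2+1+1+1+1. Count = 2.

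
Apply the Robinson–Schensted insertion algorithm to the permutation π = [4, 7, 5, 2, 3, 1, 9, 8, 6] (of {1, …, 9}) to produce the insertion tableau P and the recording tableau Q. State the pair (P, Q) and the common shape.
P = [1, 3, 6] / [2, 5, 8] / [4, 9] / [7];  Q = [1, 2, 7] / [3, 5, 8] / [4, 9] / [6];  common shape = (3, 3, 2, 1)

Row-insert the values π_1, π_2, … into P one at a time, bumping the leftmost entry strictly greater than the inserted value down to the next row. The recording tableau Q records, in position (i, j), the step at which that cell was added to P.
  Insert 4 (step 1): P = [4];  Q = [1]
  Insert 7 (step 2): P = [4, 7];  Q = [1, 2]
  Insert 5 (step 3): P = [4, 5] / [7];  Q = [1, 2] / [3]
  Insert 2 (step 4): P = [2, 5] / [4] / [7];  Q = [1, 2] / [3] / [4]
  Insert 3 (step 5): P = [2, 3] / [4, 5] / [7];  Q = [1, 2] / [3, 5] / [4]
  Insert 1 (step 6): P = [1, 3] / [2, 5] / [4] / [7];  Q = [1, 2] / [3, 5] / [4] / [6]
  Insert 9 (step 7): P = [1, 3, 9] / [2, 5] / [4] / [7];  Q = [1, 2, 7] / [3, 5] / [4] / [6]
  Insert 8 (step 8): P = [1, 3, 8] / [2, 5, 9] / [4] / [7];  Q = [1, 2, 7] / [3, 5, 8] / [4] / [6]
  Insert 6 (step 9): P = [1, 3, 6] / [2, 5, 8] / [4, 9] / [7];  Q = [1, 2, 7] / [3, 5, 8] / [4, 9] / [6]
Final shape: (3, 3, 2, 1).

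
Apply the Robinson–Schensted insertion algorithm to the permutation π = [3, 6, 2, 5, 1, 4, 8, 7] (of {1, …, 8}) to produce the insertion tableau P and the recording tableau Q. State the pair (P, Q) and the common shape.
P = [1, 4, 7] / [2, 5, 8] / [3, 6];  Q = [1, 2, 7] / [3, 4, 8] / [5, 6];  common shape = (3, 3, 2)

Row-insert the values π_1, π_2, … into P one at a time, bumping the leftmost entry strictly greater than the inserted value down to the next row. The recording tableau Q records, in position (i, j), the step at which that cell was added to P.
  Insert 3 (step 1): P = [3];  Q = [1]
  Insert 6 (step 2): P = [3, 6];  Q = [1, 2]
  Insert 2 (step 3): P = [2, 6] / [3];  Q = [1, 2] / [3]
  Insert 5 (step 4): P = [2, 5] / [3, 6];  Q = [1, 2] / [3, 4]
  Insert 1 (step 5): P = [1, 5] / [2, 6] / [3];  Q = [1, 2] / [3, 4] / [5]
  Insert 4 (step 6): P = [1, 4] / [2, 5] / [3, 6];  Q = [1, 2] / [3, 4] / [5, 6]
  Insert 8 (step 7): P = [1, 4, 8] / [2, 5] / [3, 6];  Q = [1, 2, 7] / [3, 4] / [5, 6]
  Insert 7 (step 8): P = [1, 4, 7] / [2, 5, 8] / [3, 6];  Q = [1, 2, 7] / [3, 4, 8] / [5, 6]
Final shape: (3, 3, 2).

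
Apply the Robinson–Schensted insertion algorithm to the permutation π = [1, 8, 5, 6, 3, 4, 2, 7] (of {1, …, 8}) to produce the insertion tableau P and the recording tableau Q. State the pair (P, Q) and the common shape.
P = [1, 2, 4, 7] / [3, 6] / [5] / [8];  Q = [1, 2, 4, 8] / [3, 6] / [5] / [7];  common shape = (4, 2, 1, 1)

Row-insert the values π_1, π_2, … into P one at a time, bumping the leftmost entry strictly greater than the inserted value down to the next row. The recording tableau Q records, in position (i, j), the step at which that cell was added to P.
  Insert 1 (step 1): P = [1];  Q = [1]
  Insert 8 (step 2): P = [1, 8];  Q = [1, 2]
  Insert 5 (step 3): P = [1, 5] / [8];  Q = [1, 2] / [3]
  Insert 6 (step 4): P = [1, 5, 6] / [8];  Q = [1, 2, 4] / [3]
  Insert 3 (step 5): P = [1, 3, 6] / [5] / [8];  Q = [1, 2, 4] / [3] / [5]
  Insert 4 (step 6): P = [1, 3, 4] / [5, 6] / [8];  Q = [1, 2, 4] / [3, 6] / [5]
  Insert 2 (step 7): P = [1, 2, 4] / [3, 6] / [5] / [8];  Q = [1, 2, 4] / [3, 6] / [5] / [7]
  Insert 7 (step 8): P = [1, 2, 4, 7] / [3, 6] / [5] / [8];  Q = [1, 2, 4, 8] / [3, 6] / [5] / [7]
Final shape: (4, 2, 1, 1).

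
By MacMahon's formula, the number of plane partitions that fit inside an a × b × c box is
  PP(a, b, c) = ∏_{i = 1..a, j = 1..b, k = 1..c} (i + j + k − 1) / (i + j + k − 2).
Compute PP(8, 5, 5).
PP(8, 5, 5) = 235234907908

Evaluate the triple product over i = 1..8, j = 1..5, k = 1..5. The factors are (2/1) · (3/2) · (4/3) · (5/4) · (6/5) · (3/2) · (4/3) · (5/4) · … (200 factors total). The numerators and denominators telescope so the product is an integer; carrying out the multiplication exactly gives PP(8, 5, 5) = 235234907908.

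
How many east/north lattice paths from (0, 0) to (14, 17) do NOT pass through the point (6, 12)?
Number of paths = 241290657

Total paths from (0, 0) to (14, 17): C(31, 14) = 265182525. Paths through (6, 12): (paths (0, 0) → (6, 12)) × (paths (6, 12) → (14, 17)) = C(18, 6) · C(13, 8) = 18564 · 1287 = 23891868. Avoidance count = 265182525 − 23891868 = 241290657.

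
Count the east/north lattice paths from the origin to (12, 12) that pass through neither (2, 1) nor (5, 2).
Number of paths = 1470976

Inclusion–exclusion. Total paths: C(24, 12) = 2704156. Through P₁: C(3, 2)·C(21, 10) = 1058148. Through P₂: C(7, 5)·C(17, 7) = 408408. Since P₁ is strictly southwest of P₂, a monotone path through both must visit P₁ then P₂; paths through both = C(3, 2)·C(4, 3)·C(17, 7) = 233376. Avoid both = 2704156 − 1058148 − 408408 + 233376 = 1470976.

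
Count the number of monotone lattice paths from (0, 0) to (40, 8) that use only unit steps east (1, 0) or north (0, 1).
Number of paths = 377348994

A monotone lattice path from (0, 0) to (40, 8) consists of 40 east steps and 8 north steps in some order, so it is determined by which 40 of the 48 steps are east. The count is C(48, 40) = 377348994.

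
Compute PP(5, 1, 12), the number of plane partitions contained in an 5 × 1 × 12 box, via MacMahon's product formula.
PP(5, 1, 12) = 6188

Evaluate the triple product over i = 1..5, j = 1..1, k = 1..12. The factors are (2/1) · (3/2) · (4/3) · (5/4) · (6/5) · (7/6) · (8/7) · (9/8) · … (60 factors total). The numerators and denominators telescope so the product is an integer; carrying out the multiplication exactly gives PP(5, 1, 12) = 6188.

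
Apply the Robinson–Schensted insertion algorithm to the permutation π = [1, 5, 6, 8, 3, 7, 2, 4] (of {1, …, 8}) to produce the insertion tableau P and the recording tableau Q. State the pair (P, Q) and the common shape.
P = [1, 2, 4, 7] / [3, 6] / [5, 8];  Q = [1, 2, 3, 4] / [5, 6] / [7, 8];  common shape = (4, 2, 2)

Row-insert the values π_1, π_2, … into P one at a time, bumping the leftmost entry strictly greater than the inserted value down to the next row. The recording tableau Q records, in position (i, j), the step at which that cell was added to P.
  Insert 1 (step 1): P = [1];  Q = [1]
  Insert 5 (step 2): P = [1, 5];  Q = [1, 2]
  Insert 6 (step 3): P = [1, 5, 6];  Q = [1, 2, 3]
  Insert 8 (step 4): P = [1, 5, 6, 8];  Q = [1, 2, 3, 4]
  Insert 3 (step 5): P = [1, 3, 6, 8] / [5];  Q = [1, 2, 3, 4] / [5]
  Insert 7 (step 6): P = [1, 3, 6, 7] / [5, 8];  Q = [1, 2, 3, 4] / [5, 6]
  Insert 2 (step 7): P = [1, 2, 6, 7] / [3, 8] / [5];  Q = [1, 2, 3, 4] / [5, 6] / [7]
  Insert 4 (step 8): P = [1, 2, 4, 7] / [3, 6] / [5, 8];  Q = [1, 2, 3, 4] / [5, 6] / [7, 8]
Final shape: (4, 2, 2).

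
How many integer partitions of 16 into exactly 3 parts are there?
p(16, 3 parts) = 21

Partitions of n into exactly k parts ↔ partitions of n − k into at most k parts (subtract 1 from each part). For n = 16, k = 3, the partitions are: 14+1+1, 13+2+1, 12+3+1, 12+2+2, 11+4+1, 11+3+2, 10+5+1, 10+4+2, 10+3+3, 9+6+1, 9+5+2, 9+4+3, 8+7+1, 8+6+2, 8+5+3, 8+4+4, 7+7+2, 7+6+3, 7+5+4, 6+6+4, 6+5+5. Count = 21.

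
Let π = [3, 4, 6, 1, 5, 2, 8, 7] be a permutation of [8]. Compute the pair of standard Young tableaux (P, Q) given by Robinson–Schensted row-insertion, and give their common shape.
P = [1, 2, 5, 7] / [3, 4, 8] / [6];  Q = [1, 2, 3, 7] / [4, 5, 8] / [6];  common shape = (4, 3, 1)

Row-insert the values π_1, π_2, … into P one at a time, bumping the leftmost entry strictly greater than the inserted value down to the next row. The recording tableau Q records, in position (i, j), the step at which that cell was added to P.
  Insert 3 (step 1): P = [3];  Q = [1]
  Insert 4 (step 2): P = [3, 4];  Q = [1, 2]
  Insert 6 (step 3): P = [3, 4, 6];  Q = [1, 2, 3]
  Insert 1 (step 4): P = [1, 4, 6] / [3];  Q = [1, 2, 3] / [4]
  Insert 5 (step 5): P = [1, 4, 5] / [3, 6];  Q = [1, 2, 3] / [4, 5]
  Insert 2 (step 6): P = [1, 2, 5] / [3, 4] / [6];  Q = [1, 2, 3] / [4, 5] / [6]
  Insert 8 (step 7): P = [1, 2, 5, 8] / [3, 4] / [6];  Q = [1, 2, 3, 7] / [4, 5] / [6]
  Insert 7 (step 8): P = [1, 2, 5, 7] / [3, 4, 8] / [6];  Q = [1, 2, 3, 7] / [4, 5, 8] / [6]
Final shape: (4, 3, 1).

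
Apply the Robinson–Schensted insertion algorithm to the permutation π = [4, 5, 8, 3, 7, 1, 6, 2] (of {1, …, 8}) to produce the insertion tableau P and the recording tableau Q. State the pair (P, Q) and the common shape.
P = [1, 2, 6] / [3, 5] / [4, 7] / [8];  Q = [1, 2, 3] / [4, 5] / [6, 7] / [8];  common shape = (3, 2, 2, 1)

Row-insert the values π_1, π_2, … into P one at a time, bumping the leftmost entry strictly greater than the inserted value down to the next row. The recording tableau Q records, in position (i, j), the step at which that cell was added to P.
  Insert 4 (step 1): P = [4];  Q = [1]
  Insert 5 (step 2): P = [4, 5];  Q = [1, 2]
  Insert 8 (step 3): P = [4, 5, 8];  Q = [1, 2, 3]
  Insert 3 (step 4): P = [3, 5, 8] / [4];  Q = [1, 2, 3] / [4]
  Insert 7 (step 5): P = [3, 5, 7] / [4, 8];  Q = [1, 2, 3] / [4, 5]
  Insert 1 (step 6): P = [1, 5, 7] / [3, 8] / [4];  Q = [1, 2, 3] / [4, 5] / [6]
  Insert 6 (step 7): P = [1, 5, 6] / [3, 7] / [4, 8];  Q = [1, 2, 3] / [4, 5] / [6, 7]
  Insert 2 (step 8): P = [1, 2, 6] / [3, 5] / [4, 7] / [8];  Q = [1, 2, 3] / [4, 5] / [6, 7] / [8]
Final shape: (3, 2, 2, 1).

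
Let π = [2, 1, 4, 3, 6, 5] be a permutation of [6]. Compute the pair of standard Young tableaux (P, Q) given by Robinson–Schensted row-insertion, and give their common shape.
P = [1, 3, 5] / [2, 4, 6];  Q = [1, 3, 5] / [2, 4, 6];  common shape = (3, 3)

Row-insert the values π_1, π_2, … into P one at a time, bumping the leftmost entry strictly greater than the inserted value down to the next row. The recording tableau Q records, in position (i, j), the step at which that cell was added to P.
  Insert 2 (step 1): P = [2];  Q = [1]
  Insert 1 (step 2): P = [1] / [2];  Q = [1] / [2]
  Insert 4 (step 3): P = [1, 4] / [2];  Q = [1, 3] / [2]
  Insert 3 (step 4): P = [1, 3] / [2, 4];  Q = [1, 3] / [2, 4]
  Insert 6 (step 5): P = [1, 3, 6] / [2, 4];  Q = [1, 3, 5] / [2, 4]
  Insert 5 (step 6): P = [1, 3, 5] / [2, 4, 6];  Q = [1, 3, 5] / [2, 4, 6]
Final shape: (3, 3).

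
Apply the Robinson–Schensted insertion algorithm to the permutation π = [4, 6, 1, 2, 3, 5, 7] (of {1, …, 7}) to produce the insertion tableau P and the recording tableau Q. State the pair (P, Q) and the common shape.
P = [1, 2, 3, 5, 7] / [4, 6];  Q = [1, 2, 5, 6, 7] / [3, 4];  common shape = (5, 2)

Row-insert the values π_1, π_2, … into P one at a time, bumping the leftmost entry strictly greater than the inserted value down to the next row. The recording tableau Q records, in position (i, j), the step at which that cell was added to P.
  Insert 4 (step 1): P = [4];  Q = [1]
  Insert 6 (step 2): P = [4, 6];  Q = [1, 2]
  Insert 1 (step 3): P = [1, 6] / [4];  Q = [1, 2] / [3]
  Insert 2 (step 4): P = [1, 2] / [4, 6];  Q = [1, 2] / [3, 4]
  Insert 3 (step 5): P = [1, 2, 3] / [4, 6];  Q = [1, 2, 5] / [3, 4]
  Insert 5 (step 6): P = [1, 2, 3, 5] / [4, 6];  Q = [1, 2, 5, 6] / [3, 4]
  Insert 7 (step 7): P = [1, 2, 3, 5, 7] / [4, 6];  Q = [1, 2, 5, 6, 7] / [3, 4]
Final shape: (5, 2).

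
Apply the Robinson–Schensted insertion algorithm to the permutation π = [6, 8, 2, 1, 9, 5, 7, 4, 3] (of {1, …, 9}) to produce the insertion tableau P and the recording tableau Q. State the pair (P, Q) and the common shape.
P = [1, 3, 7] / [2, 4, 9] / [5, 8] / [6];  Q = [1, 2, 5] / [3, 6, 7] / [4, 8] / [9];  common shape = (3, 3, 2, 1)

Row-insert the values π_1, π_2, … into P one at a time, bumping the leftmost entry strictly greater than the inserted value down to the next row. The recording tableau Q records, in position (i, j), the step at which that cell was added to P.
  Insert 6 (step 1): P = [6];  Q = [1]
  Insert 8 (step 2): P = [6, 8];  Q = [1, 2]
  Insert 2 (step 3): P = [2, 8] / [6];  Q = [1, 2] / [3]
  Insert 1 (step 4): P = [1, 8] / [2] / [6];  Q = [1, 2] / [3] / [4]
  Insert 9 (step 5): P = [1, 8, 9] / [2] / [6];  Q = [1, 2, 5] / [3] / [4]
  Insert 5 (step 6): P = [1, 5, 9] / [2, 8] / [6];  Q = [1, 2, 5] / [3, 6] / [4]
  Insert 7 (step 7): P = [1, 5, 7] / [2, 8, 9] / [6];  Q = [1, 2, 5] / [3, 6, 7] / [4]
  Insert 4 (step 8): P = [1, 4, 7] / [2, 5, 9] / [6, 8];  Q = [1, 2, 5] / [3, 6, 7] / [4, 8]
  Insert 3 (step 9): P = [1, 3, 7] / [2, 4, 9] / [5, 8] / [6];  Q = [1, 2, 5] / [3, 6, 7] / [4, 8] / [9]
Final shape: (3, 3, 2, 1).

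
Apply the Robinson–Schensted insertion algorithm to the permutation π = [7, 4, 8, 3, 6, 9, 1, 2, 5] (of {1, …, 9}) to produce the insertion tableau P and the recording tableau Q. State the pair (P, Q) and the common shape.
P = [1, 2, 5] / [3, 6, 9] / [4, 8] / [7];  Q = [1, 3, 6] / [2, 5, 9] / [4, 8] / [7];  common shape = (3, 3, 2, 1)

Row-insert the values π_1, π_2, … into P one at a time, bumping the leftmost entry strictly greater than the inserted value down to the next row. The recording tableau Q records, in position (i, j), the step at which that cell was added to P.
  Insert 7 (step 1): P = [7];  Q = [1]
  Insert 4 (step 2): P = [4] / [7];  Q = [1] / [2]
  Insert 8 (step 3): P = [4, 8] / [7];  Q = [1, 3] / [2]
  Insert 3 (step 4): P = [3, 8] / [4] / [7];  Q = [1, 3] / [2] / [4]
  Insert 6 (step 5): P = [3, 6] / [4, 8] / [7];  Q = [1, 3] / [2, 5] / [4]
  Insert 9 (step 6): P = [3, 6, 9] / [4, 8] / [7];  Q = [1, 3, 6] / [2, 5] / [4]
  Insert 1 (step 7): P = [1, 6, 9] / [3, 8] / [4] / [7];  Q = [1, 3, 6] / [2, 5] / [4] / [7]
  Insert 2 (step 8): P = [1, 2, 9] / [3, 6] / [4, 8] / [7];  Q = [1, 3, 6] / [2, 5] / [4, 8] / [7]
  Insert 5 (step 9): P = [1, 2, 5] / [3, 6, 9] / [4, 8] / [7];  Q = [1, 3, 6] / [2, 5, 9] / [4, 8] / [7]
Final shape: (3, 3, 2, 1).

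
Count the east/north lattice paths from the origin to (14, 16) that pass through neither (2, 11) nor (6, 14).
Number of paths = 143318661

Inclusion–exclusion. Total paths: C(30, 14) = 145422675. Through P₁: C(13, 2)·C(17, 12) = 482664. Through P₂: C(20, 6)·C(10, 8) = 1744200. Since P₁ is strictly southwest of P₂, a monotone path through both must visit P₁ then P₂; paths through both = C(13, 2)·C(7, 4)·C(10, 8) = 122850. Avoid both = 145422675 − 482664 − 1744200 + 122850 = 143318661.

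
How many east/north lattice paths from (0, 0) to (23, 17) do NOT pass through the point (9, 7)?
Number of paths = 66295610160

Total paths from (0, 0) to (23, 17): C(40, 23) = 88732378800. Paths through (9, 7): (paths (0, 0) → (9, 7)) × (paths (9, 7) → (23, 17)) = C(16, 9) · C(24, 14) = 11440 · 1961256 = 22436768640. Avoidance count = 88732378800 − 22436768640 = 66295610160.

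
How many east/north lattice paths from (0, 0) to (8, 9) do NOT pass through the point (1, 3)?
Number of paths = 17446

Total paths from (0, 0) to (8, 9): C(17, 8) = 24310. Paths through (1, 3): (paths (0, 0) → (1, 3)) × (paths (1, 3) → (8, 9)) = C(4, 1) · C(13, 7) = 4 · 1716 = 6864. Avoidance count = 24310 − 6864 = 17446.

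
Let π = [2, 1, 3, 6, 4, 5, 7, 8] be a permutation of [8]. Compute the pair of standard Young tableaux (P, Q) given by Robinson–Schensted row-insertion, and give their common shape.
P = [1, 3, 4, 5, 7, 8] / [2, 6];  Q = [1, 3, 4, 6, 7, 8] / [2, 5];  common shape = (6, 2)

Row-insert the values π_1, π_2, … into P one at a time, bumping the leftmost entry strictly greater than the inserted value down to the next row. The recording tableau Q records, in position (i, j), the step at which that cell was added to P.
  Insert 2 (step 1): P = [2];  Q = [1]
  Insert 1 (step 2): P = [1] / [2];  Q = [1] / [2]
  Insert 3 (step 3): P = [1, 3] / [2];  Q = [1, 3] / [2]
  Insert 6 (step 4): P = [1, 3, 6] / [2];  Q = [1, 3, 4] / [2]
  Insert 4 (step 5): P = [1, 3, 4] / [2, 6];  Q = [1, 3, 4] / [2, 5]
  Insert 5 (step 6): P = [1, 3, 4, 5] / [2, 6];  Q = [1, 3, 4, 6] / [2, 5]
  Insert 7 (step 7): P = [1, 3, 4, 5, 7] / [2, 6];  Q = [1, 3, 4, 6, 7] / [2, 5]
  Insert 8 (step 8): P = [1, 3, 4, 5, 7, 8] / [2, 6];  Q = [1, 3, 4, 6, 7, 8] / [2, 5]
Final shape: (6, 2).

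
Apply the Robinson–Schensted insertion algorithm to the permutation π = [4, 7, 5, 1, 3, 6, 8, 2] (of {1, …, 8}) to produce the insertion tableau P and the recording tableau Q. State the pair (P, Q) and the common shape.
P = [1, 2, 6, 8] / [3, 5] / [4] / [7];  Q = [1, 2, 6, 7] / [3, 5] / [4] / [8];  common shape = (4, 2, 1, 1)

Row-insert the values π_1, π_2, … into P one at a time, bumping the leftmost entry strictly greater than the inserted value down to the next row. The recording tableau Q records, in position (i, j), the step at which that cell was added to P.
  Insert 4 (step 1): P = [4];  Q = [1]
  Insert 7 (step 2): P = [4, 7];  Q = [1, 2]
  Insert 5 (step 3): P = [4, 5] / [7];  Q = [1, 2] / [3]
  Insert 1 (step 4): P = [1, 5] / [4] / [7];  Q = [1, 2] / [3] / [4]
  Insert 3 (step 5): P = [1, 3] / [4, 5] / [7];  Q = [1, 2] / [3, 5] / [4]
  Insert 6 (step 6): P = [1, 3, 6] / [4, 5] / [7];  Q = [1, 2, 6] / [3, 5] / [4]
  Insert 8 (step 7): P = [1, 3, 6, 8] / [4, 5] / [7];  Q = [1, 2, 6, 7] / [3, 5] / [4]
  Insert 2 (step 8): P = [1, 2, 6, 8] / [3, 5] / [4] / [7];  Q = [1, 2, 6, 7] / [3, 5] / [4] / [8]
Final shape: (4, 2, 1, 1).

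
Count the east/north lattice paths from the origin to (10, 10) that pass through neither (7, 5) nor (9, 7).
Number of paths = 113652

Inclusion–exclusion. Total paths: C(20, 10) = 184756. Through P₁: C(12, 7)·C(8, 3) = 44352. Through P₂: C(16, 9)·C(4, 1) = 45760. Since P₁ is strictly southwest of P₂, a monotone path through both must visit P₁ then P₂; paths through both = C(12, 7)·C(4, 2)·C(4, 1) = 19008. Avoid both = 184756 − 44352 − 45760 + 19008 = 113652.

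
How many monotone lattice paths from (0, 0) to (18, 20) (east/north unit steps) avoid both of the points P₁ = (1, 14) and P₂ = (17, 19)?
Number of paths = 16382103675

Inclusion–exclusion. Total paths: C(38, 18) = 33578000610. Through P₁: C(15, 1)·C(23, 17) = 1514205. Through P₂: C(36, 17)·C(2, 1) = 17194993200. Since P₁ is strictly southwest of P₂, a monotone path through both must visit P₁ then P₂; paths through both = C(15, 1)·C(21, 16)·C(2, 1) = 610470. Avoid both = 33578000610 − 1514205 − 17194993200 + 610470 = 16382103675.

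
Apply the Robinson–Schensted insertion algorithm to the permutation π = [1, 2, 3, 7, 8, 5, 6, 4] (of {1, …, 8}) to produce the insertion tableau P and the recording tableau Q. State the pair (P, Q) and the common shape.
P = [1, 2, 3, 4, 6] / [5, 8] / [7];  Q = [1, 2, 3, 4, 5] / [6, 7] / [8];  common shape = (5, 2, 1)

Row-insert the values π_1, π_2, … into P one at a time, bumping the leftmost entry strictly greater than the inserted value down to the next row. The recording tableau Q records, in position (i, j), the step at which that cell was added to P.
  Insert 1 (step 1): P = [1];  Q = [1]
  Insert 2 (step 2): P = [1, 2];  Q = [1, 2]
  Insert 3 (step 3): P = [1, 2, 3];  Q = [1, 2, 3]
  Insert 7 (step 4): P = [1, 2, 3, 7];  Q = [1, 2, 3, 4]
  Insert 8 (step 5): P = [1, 2, 3, 7, 8];  Q = [1, 2, 3, 4, 5]
  Insert 5 (step 6): P = [1, 2, 3, 5, 8] / [7];  Q = [1, 2, 3, 4, 5] / [6]
  Insert 6 (step 7): P = [1, 2, 3, 5, 6] / [7, 8];  Q = [1, 2, 3, 4, 5] / [6, 7]
  Insert 4 (step 8): P = [1, 2, 3, 4, 6] / [5, 8] / [7];  Q = [1, 2, 3, 4, 5] / [6, 7] / [8]
Final shape: (5, 2, 1).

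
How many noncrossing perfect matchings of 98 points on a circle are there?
C_49 = 509552245179617138054608572

These noncrossing handshakes are counted by the Catalan number C_n = (1/(n + 1)) · C(2n, n). For n = 49: C_49 = (1/50) · C(98, 49) = 25477612258980856902730428600/50 = 509552245179617138054608572.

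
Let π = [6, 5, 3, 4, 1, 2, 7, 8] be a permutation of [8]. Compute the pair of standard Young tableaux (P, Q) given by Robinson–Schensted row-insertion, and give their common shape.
P = [1, 2, 7, 8] / [3, 4] / [5] / [6];  Q = [1, 4, 7, 8] / [2, 6] / [3] / [5];  common shape = (4, 2, 1, 1)

Row-insert the values π_1, π_2, … into P one at a time, bumping the leftmost entry strictly greater than the inserted value down to the next row. The recording tableau Q records, in position (i, j), the step at which that cell was added to P.
  Insert 6 (step 1): P = [6];  Q = [1]
  Insert 5 (step 2): P = [5] / [6];  Q = [1] / [2]
  Insert 3 (step 3): P = [3] / [5] / [6];  Q = [1] / [2] / [3]
  Insert 4 (step 4): P = [3, 4] / [5] / [6];  Q = [1, 4] / [2] / [3]
  Insert 1 (step 5): P = [1, 4] / [3] / [5] / [6];  Q = [1, 4] / [2] / [3] / [5]
  Insert 2 (step 6): P = [1, 2] / [3, 4] / [5] / [6];  Q = [1, 4] / [2, 6] / [3] / [5]
  Insert 7 (step 7): P = [1, 2, 7] / [3, 4] / [5] / [6];  Q = [1, 4, 7] / [2, 6] / [3] / [5]
  Insert 8 (step 8): P = [1, 2, 7, 8] / [3, 4] / [5] / [6];  Q = [1, 4, 7, 8] / [2, 6] / [3] / [5]
Final shape: (4, 2, 1, 1).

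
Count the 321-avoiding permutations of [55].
C_55 = 1759414616608818870992479875972

These 321-avoiding permutations are counted by the Catalan number C_n = (1/(n + 1)) · C(2n, n). For n = 55: C_55 = (1/56) · C(110, 55) = 98527218530093856775578873054432/56 = 1759414616608818870992479875972.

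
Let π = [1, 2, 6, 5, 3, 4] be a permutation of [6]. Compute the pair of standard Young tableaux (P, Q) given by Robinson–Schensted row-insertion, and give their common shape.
P = [1, 2, 3, 4] / [5] / [6];  Q = [1, 2, 3, 6] / [4] / [5];  common shape = (4, 1, 1)

Row-insert the values π_1, π_2, … into P one at a time, bumping the leftmost entry strictly greater than the inserted value down to the next row. The recording tableau Q records, in position (i, j), the step at which that cell was added to P.
  Insert 1 (step 1): P = [1];  Q = [1]
  Insert 2 (step 2): P = [1, 2];  Q = [1, 2]
  Insert 6 (step 3): P = [1, 2, 6];  Q = [1, 2, 3]
  Insert 5 (step 4): P = [1, 2, 5] / [6];  Q = [1, 2, 3] / [4]
  Insert 3 (step 5): P = [1, 2, 3] / [5] / [6];  Q = [1, 2, 3] / [4] / [5]
  Insert 4 (step 6): P = [1, 2, 3, 4] / [5] / [6];  Q = [1, 2, 3, 6] / [4] / [5]
Final shape: (4, 1, 1).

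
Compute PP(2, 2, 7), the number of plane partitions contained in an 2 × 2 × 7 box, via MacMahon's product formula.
PP(2, 2, 7) = 540

Evaluate the triple product over i = 1..2, j = 1..2, k = 1..7. The factors are (2/1) · (3/2) · (4/3) · (5/4) · (6/5) · (7/6) · (8/7) · (3/2) · … (28 factors total). The numerators and denominators telescope so the product is an integer; carrying out the multiplication exactly gives PP(2, 2, 7) = 540.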